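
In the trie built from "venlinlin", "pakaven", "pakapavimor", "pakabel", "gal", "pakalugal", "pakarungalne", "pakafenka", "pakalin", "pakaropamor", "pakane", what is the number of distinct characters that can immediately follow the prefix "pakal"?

2

The children of the "pakal" node are the distinct next characters among strings starting with "pakal".
Distinct next characters after "pakal": i, u.
That node has 2 child edges.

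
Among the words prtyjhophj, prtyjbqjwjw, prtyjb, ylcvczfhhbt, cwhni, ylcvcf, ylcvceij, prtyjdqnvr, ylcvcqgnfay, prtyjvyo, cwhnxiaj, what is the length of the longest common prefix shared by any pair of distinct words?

The deepest shared node is where two words last agree before diverging.
e.g. "prtyjb" and "prtyjbqjwjw" share the prefix "prtyjb" of length 6; no pair shares a longer one.
Longest shared-prefix length: 6

6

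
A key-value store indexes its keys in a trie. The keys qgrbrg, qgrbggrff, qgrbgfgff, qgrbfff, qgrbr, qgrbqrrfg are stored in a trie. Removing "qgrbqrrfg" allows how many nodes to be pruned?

5

Walk "qgrbqrrfg" from the leaf back toward the root, removing each node that no remaining word uses.
The suffix "qrrfg" (5 nodes) is used only by "qgrbqrrfg"; the node for "qgrb" still has the child "r", so pruning stops there.
Nodes removed: 5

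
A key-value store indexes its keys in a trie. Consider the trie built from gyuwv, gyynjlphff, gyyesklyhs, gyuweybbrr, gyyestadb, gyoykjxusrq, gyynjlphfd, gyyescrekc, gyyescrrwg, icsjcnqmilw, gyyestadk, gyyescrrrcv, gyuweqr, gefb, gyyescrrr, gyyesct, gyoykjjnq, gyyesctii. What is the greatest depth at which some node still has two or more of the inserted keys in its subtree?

Look for the deepest trie node that still has at least two words in its subtree.
"gyyescrrr" and "gyyescrrrcv" agree on "gyyescrrr" (9 characters) before diverging; nothing deeper is shared.
Longest shared-prefix length: 9

9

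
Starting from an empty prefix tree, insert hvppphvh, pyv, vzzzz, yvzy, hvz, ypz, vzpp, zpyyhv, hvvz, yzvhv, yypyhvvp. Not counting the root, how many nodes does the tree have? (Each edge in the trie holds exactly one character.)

44

For each word, the new-node count is its length minus the longest prefix already in the trie:
  "hvppphvh" → 8 new (h, v, p, p, p, h, v, h)
  "pyv" → 3 new (p, y, v)
  "vzzzz" → 5 new (v, z, z, z, z)
  "yvzy" → 4 new (y, v, z, y)
  "hvz" → prefix "hv" already present; 1 new (z)
  "ypz" → prefix "y" already present; 2 new (p, z)
  "vzpp" → prefix "vz" already present; 2 new (p, p)
  "zpyyhv" → 6 new (z, p, y, y, h, v)
  "hvvz" → prefix "hv" already present; 2 new (v, z)
  "yzvhv" → prefix "y" already present; 4 new (z, v, h, v)
  "yypyhvvp" → prefix "y" already present; 7 new (y, p, y, h, v, v, p)
Total nodes = 8 + 3 + 5 + 4 + 1 + 2 + 2 + 6 + 2 + 4 + 7 = 44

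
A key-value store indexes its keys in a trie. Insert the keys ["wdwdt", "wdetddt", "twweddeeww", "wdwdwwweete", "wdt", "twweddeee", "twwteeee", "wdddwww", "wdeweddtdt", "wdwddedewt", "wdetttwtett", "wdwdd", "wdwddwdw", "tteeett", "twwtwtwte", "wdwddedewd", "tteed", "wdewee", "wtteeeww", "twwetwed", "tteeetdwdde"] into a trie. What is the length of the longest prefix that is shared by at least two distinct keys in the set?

9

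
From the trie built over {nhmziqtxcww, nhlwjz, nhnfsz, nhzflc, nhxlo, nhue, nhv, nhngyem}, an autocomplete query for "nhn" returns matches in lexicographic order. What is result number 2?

DFS of the "nhn" subtree visits, in order: "nhnfsz", "nhngyem"
The 2nd is nhngyem.

nhngyem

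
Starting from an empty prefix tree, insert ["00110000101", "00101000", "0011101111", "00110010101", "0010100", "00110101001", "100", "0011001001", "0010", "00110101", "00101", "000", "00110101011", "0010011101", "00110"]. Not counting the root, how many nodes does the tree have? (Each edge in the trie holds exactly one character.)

47

Trace insertions, counting only characters that open a new branch:
  "00110000101" → 11 new (0, 0, 1, 1, 0, 0, 0, 0, 1, 0, 1)
  "00101000" → prefix "001" already present; 5 new (0, 1, 0, 0, 0)
  "0011101111" → prefix "0011" already present; 6 new (1, 0, 1, 1, 1, 1)
  "00110010101" → prefix "001100" already present; 5 new (1, 0, 1, 0, 1)
  "0010100" → prefix "0010100" already present; 0 new (none)
  "00110101001" → prefix "00110" already present; 6 new (1, 0, 1, 0, 0, 1)
  "100" → 3 new (1, 0, 0)
  "0011001001" → prefix "00110010" already present; 2 new (0, 1)
  "0010" → prefix "0010" already present; 0 new (none)
  "00110101" → prefix "00110101" already present; 0 new (none)
  "00101" → prefix "00101" already present; 0 new (none)
  "000" → prefix "00" already present; 1 new (0)
  "00110101011" → prefix "001101010" already present; 2 new (1, 1)
  "0010011101" → prefix "0010" already present; 6 new (0, 1, 1, 1, 0, 1)
  "00110" → prefix "00110" already present; 0 new (none)
Total nodes = 11 + 5 + 6 + 5 + 0 + 6 + 3 + 2 + 0 + 0 + 0 + 1 + 2 + 6 + 0 = 47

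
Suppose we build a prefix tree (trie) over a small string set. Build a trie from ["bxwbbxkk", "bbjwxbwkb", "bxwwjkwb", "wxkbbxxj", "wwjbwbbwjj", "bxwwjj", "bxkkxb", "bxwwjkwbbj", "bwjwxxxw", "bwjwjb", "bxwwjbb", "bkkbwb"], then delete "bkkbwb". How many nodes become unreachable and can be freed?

After clearing the end-marker at "bkkbwb", prune upward until reaching a node still needed by another word.
The suffix "kkbwb" (5 nodes) is used only by "bkkbwb"; the node for "b" still has the child "x", so pruning stops there.
Nodes removed: 5

5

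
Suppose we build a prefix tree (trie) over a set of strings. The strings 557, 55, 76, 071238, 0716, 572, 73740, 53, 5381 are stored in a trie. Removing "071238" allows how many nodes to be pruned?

3

Walk "071238" from the leaf back toward the root, removing each node that no remaining word uses.
The suffix "238" (3 nodes) is used only by "071238"; the node for "071" still has the child "6", so pruning stops there.
Nodes removed: 3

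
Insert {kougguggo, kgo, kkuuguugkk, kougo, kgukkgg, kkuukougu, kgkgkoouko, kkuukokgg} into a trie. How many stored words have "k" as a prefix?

8

Filter for entries beginning with "k":
Words under "k": kgkgkoouko, kgo, kgukkgg, kkuuguugkk, kkuukokgg, kkuukougu, kougguggo, kougo
Count: 8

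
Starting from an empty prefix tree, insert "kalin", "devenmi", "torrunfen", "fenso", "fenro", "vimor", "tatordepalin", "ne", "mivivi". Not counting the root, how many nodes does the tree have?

Insert word by word; a character creates a node only if that edge doesn't already exist:
  "kalin" → 5 new (k, a, l, i, n)
  "devenmi" → 7 new (d, e, v, e, n, m, i)
  "torrunfen" → 9 new (t, o, r, r, u, n, f, e, n)
  "fenso" → 5 new (f, e, n, s, o)
  "fenro" → prefix "fen" already present; 2 new (r, o)
  "vimor" → 5 new (v, i, m, o, r)
  "tatordepalin" → prefix "t" already present; 11 new (a, t, o, r, d, e, p, a, l, i, n)
  "ne" → 2 new (n, e)
  "mivivi" → 6 new (m, i, v, i, v, i)
Total nodes = 5 + 7 + 9 + 5 + 2 + 5 + 11 + 2 + 6 = 52

52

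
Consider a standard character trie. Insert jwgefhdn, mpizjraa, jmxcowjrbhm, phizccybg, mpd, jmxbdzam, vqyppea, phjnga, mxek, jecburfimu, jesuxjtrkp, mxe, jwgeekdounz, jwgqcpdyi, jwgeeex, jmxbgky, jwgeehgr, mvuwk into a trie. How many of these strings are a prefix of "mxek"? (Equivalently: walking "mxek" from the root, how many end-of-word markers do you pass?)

2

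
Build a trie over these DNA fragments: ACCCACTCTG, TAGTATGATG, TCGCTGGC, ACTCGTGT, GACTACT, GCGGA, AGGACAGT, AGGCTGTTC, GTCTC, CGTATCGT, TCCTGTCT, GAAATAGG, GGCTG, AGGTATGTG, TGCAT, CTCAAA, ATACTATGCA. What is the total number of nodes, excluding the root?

109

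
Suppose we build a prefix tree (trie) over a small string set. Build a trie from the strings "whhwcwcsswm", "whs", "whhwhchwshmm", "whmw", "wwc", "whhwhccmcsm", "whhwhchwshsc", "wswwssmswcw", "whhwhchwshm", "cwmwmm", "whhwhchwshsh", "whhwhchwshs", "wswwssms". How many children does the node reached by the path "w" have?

The children of the "w" node are the distinct next characters among strings starting with "w".
Distinct next characters after "w": h, s, w.
That node has 3 child edges.

3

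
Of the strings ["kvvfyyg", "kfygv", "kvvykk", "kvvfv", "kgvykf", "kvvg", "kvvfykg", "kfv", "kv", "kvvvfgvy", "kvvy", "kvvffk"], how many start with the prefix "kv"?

Walk to "kv"; the words in its subtree are exactly those with that prefix.
Words under "kv": kv, kvvffk, kvvfv, kvvfykg, kvvfyyg, kvvg, kvvvfgvy, kvvy, kvvykk
Count: 9

9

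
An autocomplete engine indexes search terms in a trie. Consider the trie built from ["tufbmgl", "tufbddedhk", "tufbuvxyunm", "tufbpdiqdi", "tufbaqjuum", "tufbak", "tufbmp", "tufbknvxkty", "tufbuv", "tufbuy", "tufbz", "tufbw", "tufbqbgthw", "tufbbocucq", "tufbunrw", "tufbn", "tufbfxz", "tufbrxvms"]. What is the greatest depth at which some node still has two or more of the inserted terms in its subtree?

6

Look for the deepest trie node that still has at least two words in its subtree.
e.g. "tufbuv" and "tufbuvxyunm" share the prefix "tufbuv" of length 6; no pair shares a longer one.
Longest shared-prefix length: 6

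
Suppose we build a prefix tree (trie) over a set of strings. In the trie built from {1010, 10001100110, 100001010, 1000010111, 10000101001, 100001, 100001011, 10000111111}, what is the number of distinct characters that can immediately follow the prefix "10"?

Walk "10" from the root, arriving at one node.
Distinct next characters after "10": 0, 1.
That node has 2 child edges.

2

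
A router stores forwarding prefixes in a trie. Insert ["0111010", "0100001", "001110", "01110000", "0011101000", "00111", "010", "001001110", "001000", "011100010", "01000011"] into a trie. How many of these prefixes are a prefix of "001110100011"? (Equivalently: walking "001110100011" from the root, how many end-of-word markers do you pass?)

Traverse "001110100011" character by character; count nodes along the way that are marked as word ends.
Prefixes of the query that are stored words: "00111", "001110", "0011101000"
Count: 3

3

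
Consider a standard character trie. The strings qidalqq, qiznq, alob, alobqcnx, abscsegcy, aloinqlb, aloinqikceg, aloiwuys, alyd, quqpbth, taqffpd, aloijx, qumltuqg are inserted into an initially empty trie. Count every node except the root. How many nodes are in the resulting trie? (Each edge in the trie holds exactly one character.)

For each word, the new-node count is its length minus the longest prefix already in the trie:
  "qidalqq" → 7 new (q, i, d, a, l, q, q)
  "qiznq" → prefix "qi" already present; 3 new (z, n, q)
  "alob" → 4 new (a, l, o, b)
  "alobqcnx" → prefix "alob" already present; 4 new (q, c, n, x)
  "abscsegcy" → prefix "a" already present; 8 new (b, s, c, s, e, g, c, y)
  "aloinqlb" → prefix "alo" already present; 5 new (i, n, q, l, b)
  "aloinqikceg" → prefix "aloinq" already present; 5 new (i, k, c, e, g)
  "aloiwuys" → prefix "aloi" already present; 4 new (w, u, y, s)
  "alyd" → prefix "al" already present; 2 new (y, d)
  "quqpbth" → prefix "q" already present; 6 new (u, q, p, b, t, h)
  "taqffpd" → 7 new (t, a, q, f, f, p, d)
  "aloijx" → prefix "aloi" already present; 2 new (j, x)
  "qumltuqg" → prefix "qu" already present; 6 new (m, l, t, u, q, g)
Total nodes = 7 + 3 + 4 + 4 + 8 + 5 + 5 + 4 + 2 + 6 + 7 + 2 + 6 = 63

63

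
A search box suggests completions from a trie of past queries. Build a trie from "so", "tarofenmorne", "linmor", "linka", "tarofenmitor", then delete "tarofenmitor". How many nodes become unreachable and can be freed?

4

After clearing the end-marker at "tarofenmitor", prune upward until reaching a node still needed by another word.
The suffix "itor" (4 nodes) is used only by "tarofenmitor"; the node for "tarofenm" still has the child "o", so pruning stops there.
Nodes removed: 4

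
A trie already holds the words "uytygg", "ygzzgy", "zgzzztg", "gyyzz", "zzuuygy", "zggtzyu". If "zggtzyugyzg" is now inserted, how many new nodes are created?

4

The longest prefix of "zggtzyugyzg" already in the trie is "zggtzyu" (length 7).
Each of the 4 remaining characters creates one node.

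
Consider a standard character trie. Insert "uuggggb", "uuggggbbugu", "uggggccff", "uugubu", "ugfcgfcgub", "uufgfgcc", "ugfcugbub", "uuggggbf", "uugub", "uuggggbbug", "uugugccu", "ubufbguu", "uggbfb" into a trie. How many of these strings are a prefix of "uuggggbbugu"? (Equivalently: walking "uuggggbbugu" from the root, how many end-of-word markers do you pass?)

3

Traverse "uuggggbbugu" character by character; count nodes along the way that are marked as word ends.
Prefixes of the query that are stored words: "uuggggb", "uuggggbbug", "uuggggbbugu"
Count: 3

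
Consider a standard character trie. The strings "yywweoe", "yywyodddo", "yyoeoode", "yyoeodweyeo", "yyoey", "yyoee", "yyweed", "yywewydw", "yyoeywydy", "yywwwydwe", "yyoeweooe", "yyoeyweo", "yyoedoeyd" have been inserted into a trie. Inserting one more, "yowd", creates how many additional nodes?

The longest prefix of "yowd" already in the trie is "y" (length 1).
So 4 − 1 = 3 new nodes.

3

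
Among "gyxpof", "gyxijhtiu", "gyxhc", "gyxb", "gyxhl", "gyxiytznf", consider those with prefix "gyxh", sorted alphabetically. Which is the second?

gyxhl

DFS of the "gyxh" subtree visits, in order: "gyxhc", "gyxhl"
Position 2: gyxhl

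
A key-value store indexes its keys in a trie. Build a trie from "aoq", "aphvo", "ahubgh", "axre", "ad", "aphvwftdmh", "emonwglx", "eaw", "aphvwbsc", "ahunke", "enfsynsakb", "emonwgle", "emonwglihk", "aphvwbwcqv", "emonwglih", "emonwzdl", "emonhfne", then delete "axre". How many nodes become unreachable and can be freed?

After clearing the end-marker at "axre", prune upward until reaching a node still needed by another word.
The suffix "xre" (3 nodes) is used only by "axre"; the node for "a" still has the child "o", so pruning stops there.
Nodes removed: 3

3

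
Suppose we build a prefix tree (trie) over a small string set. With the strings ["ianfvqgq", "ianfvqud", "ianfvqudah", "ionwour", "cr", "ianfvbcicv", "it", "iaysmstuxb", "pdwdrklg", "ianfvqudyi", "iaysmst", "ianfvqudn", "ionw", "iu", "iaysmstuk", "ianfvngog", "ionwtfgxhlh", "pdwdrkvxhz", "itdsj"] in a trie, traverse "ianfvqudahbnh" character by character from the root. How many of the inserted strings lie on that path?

Check each prefix of "ianfvqudahbnh" against the stored set — each match is an end-marker on the path.
Prefixes of the query that are stored words: "ianfvqud", "ianfvqudah"
Count: 2

2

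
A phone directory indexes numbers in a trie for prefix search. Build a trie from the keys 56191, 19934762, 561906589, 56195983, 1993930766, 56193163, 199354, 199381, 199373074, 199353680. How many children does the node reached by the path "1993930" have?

1

Walk "1993930" from the root, arriving at one node.
Characters that immediately follow "1993930" among the stored strings: {7}.
That node has 1 child edge.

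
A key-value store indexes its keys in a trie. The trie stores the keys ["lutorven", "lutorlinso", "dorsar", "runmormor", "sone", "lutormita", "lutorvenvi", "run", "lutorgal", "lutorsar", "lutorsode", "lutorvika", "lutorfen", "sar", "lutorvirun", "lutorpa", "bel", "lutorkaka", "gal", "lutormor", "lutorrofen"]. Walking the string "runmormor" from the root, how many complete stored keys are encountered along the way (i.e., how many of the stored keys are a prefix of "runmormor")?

2

Check each prefix of "runmormor" against the stored set — each match is an end-marker on the path.
Prefixes of the query that are stored words: "run", "runmormor"
Count: 2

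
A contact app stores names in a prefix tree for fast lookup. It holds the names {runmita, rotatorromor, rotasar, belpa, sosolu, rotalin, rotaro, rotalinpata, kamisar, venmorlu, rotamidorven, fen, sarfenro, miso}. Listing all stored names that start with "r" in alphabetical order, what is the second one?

rotalinpata

Words with prefix "r", in lexicographic order: "rotalin", "rotalinpata", "rotamidorven", "rotaro", "rotasar", "rotatorromor", "runmita"
The 2nd is rotalinpata.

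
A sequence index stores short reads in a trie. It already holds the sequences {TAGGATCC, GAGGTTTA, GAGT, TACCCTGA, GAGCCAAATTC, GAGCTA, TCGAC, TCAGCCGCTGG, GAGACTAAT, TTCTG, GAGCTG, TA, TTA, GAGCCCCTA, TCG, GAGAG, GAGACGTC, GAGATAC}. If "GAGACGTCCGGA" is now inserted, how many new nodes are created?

4

Walking "GAGACGTCCGGA" from the root, the first 8 characters ("GAGACGTC") follow existing edges; "C" is the first miss.
So 12 − 8 = 4 new nodes.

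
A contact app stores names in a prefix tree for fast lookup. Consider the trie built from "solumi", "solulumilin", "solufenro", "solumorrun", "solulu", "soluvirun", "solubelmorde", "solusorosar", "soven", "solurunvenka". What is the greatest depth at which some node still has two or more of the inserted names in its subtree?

6

Look for the deepest trie node that still has at least two words in its subtree.
"solulu" and "solulumilin" agree on "solulu" (6 characters) before diverging; nothing deeper is shared.
Longest shared-prefix length: 6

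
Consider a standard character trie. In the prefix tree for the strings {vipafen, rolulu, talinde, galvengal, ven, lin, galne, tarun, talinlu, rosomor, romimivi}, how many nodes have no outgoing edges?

Leaves are exactly the stored words that no other stored word extends.
Those words: "galne", "galvengal", "lin", "rolulu", "romimivi", "rosomor", "talinde", "talinlu", "tarun", "ven", "vipafen"
Leaf count: 11

11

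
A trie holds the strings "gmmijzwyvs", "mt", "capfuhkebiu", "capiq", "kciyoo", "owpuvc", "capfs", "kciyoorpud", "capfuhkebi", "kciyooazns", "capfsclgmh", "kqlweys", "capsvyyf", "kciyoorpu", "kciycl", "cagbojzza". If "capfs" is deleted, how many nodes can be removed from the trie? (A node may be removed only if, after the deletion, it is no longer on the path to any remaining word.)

After clearing the end-marker at "capfs", prune upward until reaching a node still needed by another word.
Every node on "capfs" is still needed (e.g. by "capfsclgmh"), so nothing is freed.
Nodes removed: 0

0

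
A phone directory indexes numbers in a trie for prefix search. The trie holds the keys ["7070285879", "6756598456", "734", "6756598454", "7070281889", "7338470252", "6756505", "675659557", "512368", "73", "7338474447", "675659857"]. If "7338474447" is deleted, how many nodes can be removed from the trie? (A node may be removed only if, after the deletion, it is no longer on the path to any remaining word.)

4

A node on "7338474447"'s path can go only if nothing else ends at it or branches off below it.
The suffix "4447" (4 nodes) is used only by "7338474447"; the node for "733847" still has the child "0", so pruning stops there.
Nodes removed: 4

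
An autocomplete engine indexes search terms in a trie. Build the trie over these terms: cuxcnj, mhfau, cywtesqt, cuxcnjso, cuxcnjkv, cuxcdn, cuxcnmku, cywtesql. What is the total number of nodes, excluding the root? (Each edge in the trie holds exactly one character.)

28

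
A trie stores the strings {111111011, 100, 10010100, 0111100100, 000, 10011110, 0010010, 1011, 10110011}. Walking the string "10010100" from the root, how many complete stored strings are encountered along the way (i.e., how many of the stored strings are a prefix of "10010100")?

2

Walk "10010100" from the root; an end-of-word marker is hit whenever a stored word is a prefix of "10010100".
Prefixes of the query that are stored words: "100", "10010100"
Count: 2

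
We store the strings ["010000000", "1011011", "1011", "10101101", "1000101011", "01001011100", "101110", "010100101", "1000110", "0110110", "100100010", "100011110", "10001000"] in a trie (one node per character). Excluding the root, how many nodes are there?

Count nodes per top-level branch (shared prefixes stored once):
  '0'-branch (010000000, 01001011100, 010100101, 0110110): 27 nodes
  '1'-branch (10001000, 1000101011, 1000110, 100011110, 100100010, 10101101, 1011, 1011011, 101110): 35 nodes
Sum: 62

62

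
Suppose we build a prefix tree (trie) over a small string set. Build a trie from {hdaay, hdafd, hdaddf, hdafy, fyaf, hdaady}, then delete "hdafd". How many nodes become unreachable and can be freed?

A node on "hdafd"'s path can go only if nothing else ends at it or branches off below it.
The suffix "d" (1 node) is used only by "hdafd"; the node for "hdaf" still has the child "y", so pruning stops there.
Nodes removed: 1

1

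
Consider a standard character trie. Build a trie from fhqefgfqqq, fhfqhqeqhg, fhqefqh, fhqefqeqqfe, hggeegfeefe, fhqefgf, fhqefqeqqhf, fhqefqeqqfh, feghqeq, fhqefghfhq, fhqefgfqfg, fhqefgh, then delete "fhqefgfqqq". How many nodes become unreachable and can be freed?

Walk "fhqefgfqqq" from the leaf back toward the root, removing each node that no remaining word uses.
The suffix "qq" (2 nodes) is used only by "fhqefgfqqq"; the node for "fhqefgfq" still has the child "f", so pruning stops there.
Nodes removed: 2

2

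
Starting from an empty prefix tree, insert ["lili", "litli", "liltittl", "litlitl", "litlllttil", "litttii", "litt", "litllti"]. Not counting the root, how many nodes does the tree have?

Trace insertions, counting only characters that open a new branch:
  "lili" → 4 new (l, i, l, i)
  "litli" → prefix "li" already present; 3 new (t, l, i)
  "liltittl" → prefix "lil" already present; 5 new (t, i, t, t, l)
  "litlitl" → prefix "litli" already present; 2 new (t, l)
  "litlllttil" → prefix "litl" already present; 6 new (l, l, t, t, i, l)
  "litttii" → prefix "lit" already present; 4 new (t, t, i, i)
  "litt" → prefix "litt" already present; 0 new (none)
  "litllti" → prefix "litll" already present; 2 new (t, i)
Total nodes = 4 + 3 + 5 + 2 + 6 + 4 + 0 + 2 = 26

26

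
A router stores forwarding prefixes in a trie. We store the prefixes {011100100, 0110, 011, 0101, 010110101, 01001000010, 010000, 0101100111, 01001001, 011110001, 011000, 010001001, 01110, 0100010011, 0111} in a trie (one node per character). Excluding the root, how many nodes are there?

For each word, the new-node count is its length minus the longest prefix already in the trie:
  "011100100" → 9 new (0, 1, 1, 1, 0, 0, 1, 0, 0)
  "0110" → prefix "011" already present; 1 new (0)
  "011" → prefix "011" already present; 0 new (none)
  "0101" → prefix "01" already present; 2 new (0, 1)
  "010110101" → prefix "0101" already present; 5 new (1, 0, 1, 0, 1)
  "01001000010" → prefix "010" already present; 8 new (0, 1, 0, 0, 0, 0, 1, 0)
  "010000" → prefix "0100" already present; 2 new (0, 0)
  "0101100111" → prefix "010110" already present; 4 new (0, 1, 1, 1)
  "01001001" → prefix "0100100" already present; 1 new (1)
  "011110001" → prefix "0111" already present; 5 new (1, 0, 0, 0, 1)
  "011000" → prefix "0110" already present; 2 new (0, 0)
  "010001001" → prefix "01000" already present; 4 new (1, 0, 0, 1)
  "01110" → prefix "01110" already present; 0 new (none)
  "0100010011" → prefix "010001001" already present; 1 new (1)
  "0111" → prefix "0111" already present; 0 new (none)
Total nodes = 9 + 1 + 0 + 2 + 5 + 8 + 2 + 4 + 1 + 5 + 2 + 4 + 0 + 1 + 0 = 44

44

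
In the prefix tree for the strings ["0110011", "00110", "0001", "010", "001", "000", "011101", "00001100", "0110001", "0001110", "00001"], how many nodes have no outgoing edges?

A leaf is a node with no children — equivalently, the end of a word that is not a proper prefix of any other stored word.
Those words: "00001100", "0001110", "00110", "010", "0110001", "0110011", "011101"
Leaf count: 7

7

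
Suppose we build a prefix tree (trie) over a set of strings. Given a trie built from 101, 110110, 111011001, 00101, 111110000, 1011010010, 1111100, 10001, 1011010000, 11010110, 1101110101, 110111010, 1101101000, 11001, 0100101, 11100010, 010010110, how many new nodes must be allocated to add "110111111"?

The longest prefix of "110111111" already in the trie is "110111" (length 6).
So 9 − 6 = 3 new nodes.

3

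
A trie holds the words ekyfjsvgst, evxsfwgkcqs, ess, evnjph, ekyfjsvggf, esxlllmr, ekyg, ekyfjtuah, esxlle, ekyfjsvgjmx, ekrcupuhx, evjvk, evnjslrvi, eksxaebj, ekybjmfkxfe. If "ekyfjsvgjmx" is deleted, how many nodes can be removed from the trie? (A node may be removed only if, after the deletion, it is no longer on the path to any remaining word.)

3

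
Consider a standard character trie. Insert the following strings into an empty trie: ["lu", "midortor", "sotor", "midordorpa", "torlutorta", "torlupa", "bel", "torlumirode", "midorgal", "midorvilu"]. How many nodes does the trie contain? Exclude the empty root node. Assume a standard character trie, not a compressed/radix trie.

48

Count nodes per top-level branch (shared prefixes stored once):
  'b'-branch (bel): 3 nodes
  'l'-branch (lu): 2 nodes
  'm'-branch (midordorpa, midorgal, midortor, midorvilu): 20 nodes
  's'-branch (sotor): 5 nodes
  't'-branch (torlumirode, torlupa, torlutorta): 18 nodes
Sum: 48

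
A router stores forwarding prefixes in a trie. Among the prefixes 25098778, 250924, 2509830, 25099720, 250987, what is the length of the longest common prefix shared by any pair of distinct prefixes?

6

Look for the deepest trie node that still has at least two words in its subtree.
"250987" and "25098778" agree on "250987" (6 characters) before diverging; nothing deeper is shared.
Longest shared-prefix length: 6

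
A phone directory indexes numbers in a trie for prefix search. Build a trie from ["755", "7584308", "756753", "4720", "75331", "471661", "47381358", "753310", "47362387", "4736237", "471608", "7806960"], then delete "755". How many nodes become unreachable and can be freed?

1

A node on "755"'s path can go only if nothing else ends at it or branches off below it.
The suffix "5" (1 node) is used only by "755"; the node for "75" still has the child "8", so pruning stops there.
Nodes removed: 1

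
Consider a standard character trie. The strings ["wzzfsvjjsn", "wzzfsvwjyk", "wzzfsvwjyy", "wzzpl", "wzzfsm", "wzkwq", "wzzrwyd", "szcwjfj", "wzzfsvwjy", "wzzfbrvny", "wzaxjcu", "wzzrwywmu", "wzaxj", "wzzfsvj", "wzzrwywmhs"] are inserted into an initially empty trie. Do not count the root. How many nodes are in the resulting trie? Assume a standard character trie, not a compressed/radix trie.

47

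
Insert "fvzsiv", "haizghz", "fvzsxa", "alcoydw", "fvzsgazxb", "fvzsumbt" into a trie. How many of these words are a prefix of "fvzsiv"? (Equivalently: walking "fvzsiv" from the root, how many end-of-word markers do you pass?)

1

Check each prefix of "fvzsiv" against the stored set — each match is an end-marker on the path.
Prefixes of the query that are stored words: "fvzsiv"
Count: 1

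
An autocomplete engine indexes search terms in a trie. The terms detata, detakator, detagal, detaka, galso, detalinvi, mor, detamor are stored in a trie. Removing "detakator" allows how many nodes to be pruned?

3

A node on "detakator"'s path can go only if nothing else ends at it or branches off below it.
The suffix "tor" (3 nodes) is used only by "detakator"; "detaka" is itself a stored word, so pruning stops there.
Nodes removed: 3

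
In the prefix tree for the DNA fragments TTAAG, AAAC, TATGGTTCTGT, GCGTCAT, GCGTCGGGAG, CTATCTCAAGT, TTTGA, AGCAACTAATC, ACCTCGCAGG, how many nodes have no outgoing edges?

A leaf is a node with no children — equivalently, the end of a word that is not a proper prefix of any other stored word.
Those words: "AAAC", "ACCTCGCAGG", "AGCAACTAATC", "CTATCTCAAGT", "GCGTCAT", "GCGTCGGGAG", "TATGGTTCTGT", "TTAAG", "TTTGA"
Leaf count: 9

9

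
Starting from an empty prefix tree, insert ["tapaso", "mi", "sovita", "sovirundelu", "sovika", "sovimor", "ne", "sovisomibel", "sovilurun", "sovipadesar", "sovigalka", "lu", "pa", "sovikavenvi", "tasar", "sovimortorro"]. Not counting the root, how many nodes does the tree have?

69

Trace insertions, counting only characters that open a new branch:
  "tapaso" → 6 new (t, a, p, a, s, o)
  "mi" → 2 new (m, i)
  "sovita" → 6 new (s, o, v, i, t, a)
  "sovirundelu" → prefix "sovi" already present; 7 new (r, u, n, d, e, l, u)
  "sovika" → prefix "sovi" already present; 2 new (k, a)
  "sovimor" → prefix "sovi" already present; 3 new (m, o, r)
  "ne" → 2 new (n, e)
  "sovisomibel" → prefix "sovi" already present; 7 new (s, o, m, i, b, e, l)
  "sovilurun" → prefix "sovi" already present; 5 new (l, u, r, u, n)
  "sovipadesar" → prefix "sovi" already present; 7 new (p, a, d, e, s, a, r)
  "sovigalka" → prefix "sovi" already present; 5 new (g, a, l, k, a)
  "lu" → 2 new (l, u)
  "pa" → 2 new (p, a)
  "sovikavenvi" → prefix "sovika" already present; 5 new (v, e, n, v, i)
  "tasar" → prefix "ta" already present; 3 new (s, a, r)
  "sovimortorro" → prefix "sovimor" already present; 5 new (t, o, r, r, o)
Total nodes = 6 + 2 + 6 + 7 + 2 + 3 + 2 + 7 + 5 + 7 + 5 + 2 + 2 + 5 + 3 + 5 = 69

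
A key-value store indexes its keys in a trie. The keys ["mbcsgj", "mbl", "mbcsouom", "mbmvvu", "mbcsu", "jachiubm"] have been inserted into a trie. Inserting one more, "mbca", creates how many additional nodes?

Walking "mbca" from the root, the first 3 characters ("mbc") follow existing edges; "a" is the first miss.
So 4 − 3 = 1 new nodes.

1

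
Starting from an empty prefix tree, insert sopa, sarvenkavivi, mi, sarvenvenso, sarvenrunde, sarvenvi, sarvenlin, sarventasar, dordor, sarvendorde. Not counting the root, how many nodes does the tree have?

47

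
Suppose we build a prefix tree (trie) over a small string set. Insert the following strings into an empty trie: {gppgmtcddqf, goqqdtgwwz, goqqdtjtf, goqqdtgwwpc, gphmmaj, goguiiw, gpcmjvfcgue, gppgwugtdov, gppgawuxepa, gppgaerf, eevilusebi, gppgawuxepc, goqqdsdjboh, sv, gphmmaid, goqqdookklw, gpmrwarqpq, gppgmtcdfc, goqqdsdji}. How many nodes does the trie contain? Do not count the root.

Count nodes per top-level branch (shared prefixes stored once):
  'e'-branch (eevilusebi): 10 nodes
  'g'-branch (goguiiw, goqqdookklw, goqqdsdjboh, goqqdsdji, goqqdtgwwpc, goqqdtgwwz, goqqdtjtf, gpcmjvfcgue, gphmmaid, gphmmaj, gpmrwarqpq, gppgaerf, gppgawuxepa, gppgawuxepc, gppgmtcddqf, gppgmtcdfc, gppgwugtdov): 87 nodes
  's'-branch (sv): 2 nodes
Sum: 99

99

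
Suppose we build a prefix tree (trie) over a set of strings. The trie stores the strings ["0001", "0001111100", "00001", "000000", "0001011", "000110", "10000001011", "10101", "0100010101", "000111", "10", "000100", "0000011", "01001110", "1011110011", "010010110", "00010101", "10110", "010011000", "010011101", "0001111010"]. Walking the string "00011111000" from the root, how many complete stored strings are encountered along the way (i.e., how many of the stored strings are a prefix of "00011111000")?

3

Walk "00011111000" from the root; an end-of-word marker is hit whenever a stored word is a prefix of "00011111000".
Prefixes of the query that are stored words: "0001", "000111", "0001111100"
Count: 3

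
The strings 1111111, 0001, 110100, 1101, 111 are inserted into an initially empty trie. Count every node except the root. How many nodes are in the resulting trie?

Insert word by word; a character creates a node only if that edge doesn't already exist:
  "1111111" → 7 new (1, 1, 1, 1, 1, 1, 1)
  "0001" → 4 new (0, 0, 0, 1)
  "110100" → prefix "11" already present; 4 new (0, 1, 0, 0)
  "1101" → prefix "1101" already present; 0 new (none)
  "111" → prefix "111" already present; 0 new (none)
Total nodes = 7 + 4 + 4 + 0 + 0 = 15

15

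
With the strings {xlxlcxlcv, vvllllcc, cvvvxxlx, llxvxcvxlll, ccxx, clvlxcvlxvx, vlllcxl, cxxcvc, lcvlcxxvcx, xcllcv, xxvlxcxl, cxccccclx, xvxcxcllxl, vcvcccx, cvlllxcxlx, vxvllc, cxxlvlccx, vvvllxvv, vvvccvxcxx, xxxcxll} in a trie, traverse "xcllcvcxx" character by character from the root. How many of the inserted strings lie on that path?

Traverse "xcllcvcxx" character by character; count nodes along the way that are marked as word ends.
Prefixes of the query that are stored words: "xcllcv"
Count: 1

1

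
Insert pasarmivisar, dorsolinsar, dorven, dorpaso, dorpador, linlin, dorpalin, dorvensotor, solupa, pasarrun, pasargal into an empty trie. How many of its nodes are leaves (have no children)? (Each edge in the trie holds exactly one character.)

10

Leaves are exactly the stored words that no other stored word extends.
Those words: "dorpador", "dorpalin", "dorpaso", "dorsolinsar", "dorvensotor", "linlin", "pasargal", "pasarmivisar", "pasarrun", "solupa"
Leaf count: 10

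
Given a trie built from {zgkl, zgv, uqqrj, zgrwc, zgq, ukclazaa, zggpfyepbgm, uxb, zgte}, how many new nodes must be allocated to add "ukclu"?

1

Walking "ukclu" from the root, the first 4 characters ("ukcl") follow existing edges; "u" is the first miss.
So 5 − 4 = 1 new nodes.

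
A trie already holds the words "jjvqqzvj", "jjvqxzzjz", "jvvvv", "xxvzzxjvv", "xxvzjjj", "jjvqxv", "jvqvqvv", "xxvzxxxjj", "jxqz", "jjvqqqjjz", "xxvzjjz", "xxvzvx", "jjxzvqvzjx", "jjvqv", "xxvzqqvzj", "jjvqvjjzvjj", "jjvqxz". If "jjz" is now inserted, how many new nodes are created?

1

"jj" is already a path in the trie; the remaining "z" must be added.
New nodes needed: |"jjz"| − 2 = 3 − 2 = 1.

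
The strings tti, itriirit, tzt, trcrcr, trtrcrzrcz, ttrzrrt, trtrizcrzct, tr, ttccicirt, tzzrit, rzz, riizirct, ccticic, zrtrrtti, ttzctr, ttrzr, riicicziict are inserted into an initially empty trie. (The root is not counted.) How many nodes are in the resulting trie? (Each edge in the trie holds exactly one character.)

86

Insert word by word; a character creates a node only if that edge doesn't already exist:
  "tti" → 3 new (t, t, i)
  "itriirit" → 8 new (i, t, r, i, i, r, i, t)
  "tzt" → prefix "t" already present; 2 new (z, t)
  "trcrcr" → prefix "t" already present; 5 new (r, c, r, c, r)
  "trtrcrzrcz" → prefix "tr" already present; 8 new (t, r, c, r, z, r, c, z)
  "ttrzrrt" → prefix "tt" already present; 5 new (r, z, r, r, t)
  "trtrizcrzct" → prefix "trtr" already present; 7 new (i, z, c, r, z, c, t)
  "tr" → prefix "tr" already present; 0 new (none)
  "ttccicirt" → prefix "tt" already present; 7 new (c, c, i, c, i, r, t)
  "tzzrit" → prefix "tz" already present; 4 new (z, r, i, t)
  "rzz" → 3 new (r, z, z)
  "riizirct" → prefix "r" already present; 7 new (i, i, z, i, r, c, t)
  "ccticic" → 7 new (c, c, t, i, c, i, c)
  "zrtrrtti" → 8 new (z, r, t, r, r, t, t, i)
  "ttzctr" → prefix "tt" already present; 4 new (z, c, t, r)
  "ttrzr" → prefix "ttrzr" already present; 0 new (none)
  "riicicziict" → prefix "rii" already present; 8 new (c, i, c, z, i, i, c, t)
Total nodes = 3 + 8 + 2 + 5 + 8 + 5 + 7 + 0 + 7 + 4 + 3 + 7 + 7 + 8 + 4 + 0 + 8 = 86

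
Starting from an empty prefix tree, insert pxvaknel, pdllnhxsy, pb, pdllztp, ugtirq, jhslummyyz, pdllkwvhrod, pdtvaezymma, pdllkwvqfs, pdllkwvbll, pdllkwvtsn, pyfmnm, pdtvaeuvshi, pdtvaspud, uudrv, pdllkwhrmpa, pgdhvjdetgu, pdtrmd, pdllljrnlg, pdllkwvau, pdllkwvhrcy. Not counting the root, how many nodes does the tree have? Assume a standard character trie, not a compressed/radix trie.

107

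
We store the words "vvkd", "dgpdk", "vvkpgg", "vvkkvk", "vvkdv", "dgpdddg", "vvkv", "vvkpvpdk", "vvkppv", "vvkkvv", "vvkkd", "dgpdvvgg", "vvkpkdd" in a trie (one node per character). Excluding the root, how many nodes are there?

Trie structure (* marks end of a word):
(root)
├─ d
│  └─ g
│     └─ p
│        └─ d
│           ├─ d
│           │  └─ d
│           │     └─ g *
│           ├─ k *
│           └─ v
│              └─ v
│                 └─ g
│                    └─ g *
└─ v
   └─ v
      └─ k
         ├─ d *
         │  └─ v *
         ├─ k
         │  ├─ d *
         │  └─ v
         │     ├─ k *
         │     └─ v *
         ├─ p
         │  ├─ g
         │  │  └─ g *
         │  ├─ k
         │  │  └─ d
         │  │     └─ d *
         │  ├─ p
         │  │  └─ v *
         │  └─ v
         │     └─ p
         │        └─ d
         │           └─ k *
         └─ v *
Counting every labelled node above: 35.

35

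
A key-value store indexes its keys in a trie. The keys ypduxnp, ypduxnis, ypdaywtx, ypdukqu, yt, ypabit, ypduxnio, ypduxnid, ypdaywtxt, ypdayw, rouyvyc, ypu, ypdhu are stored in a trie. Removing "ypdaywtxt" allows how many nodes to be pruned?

A node on "ypdaywtxt"'s path can go only if nothing else ends at it or branches off below it.
The suffix "t" (1 node) is used only by "ypdaywtxt"; "ypdaywtx" is itself a stored word, so pruning stops there.
Nodes removed: 1

1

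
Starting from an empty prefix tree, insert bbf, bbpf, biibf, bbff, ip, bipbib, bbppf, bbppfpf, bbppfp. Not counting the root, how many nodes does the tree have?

20

For each word, the new-node count is its length minus the longest prefix already in the trie:
  "bbf" → 3 new (b, b, f)
  "bbpf" → prefix "bb" already present; 2 new (p, f)
  "biibf" → prefix "b" already present; 4 new (i, i, b, f)
  "bbff" → prefix "bbf" already present; 1 new (f)
  "ip" → 2 new (i, p)
  "bipbib" → prefix "bi" already present; 4 new (p, b, i, b)
  "bbppf" → prefix "bbp" already present; 2 new (p, f)
  "bbppfpf" → prefix "bbppf" already present; 2 new (p, f)
  "bbppfp" → prefix "bbppfp" already present; 0 new (none)
Total nodes = 3 + 2 + 4 + 1 + 2 + 4 + 2 + 2 + 0 = 20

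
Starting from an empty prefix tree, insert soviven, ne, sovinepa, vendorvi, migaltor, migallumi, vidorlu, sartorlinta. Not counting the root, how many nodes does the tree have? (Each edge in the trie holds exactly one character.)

49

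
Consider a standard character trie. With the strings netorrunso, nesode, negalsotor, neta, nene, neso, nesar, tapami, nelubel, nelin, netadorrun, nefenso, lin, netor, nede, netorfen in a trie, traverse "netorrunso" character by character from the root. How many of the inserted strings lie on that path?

Walk "netorrunso" from the root; an end-of-word marker is hit whenever a stored word is a prefix of "netorrunso".
Prefixes of the query that are stored words: "netor", "netorrunso"
Count: 2

2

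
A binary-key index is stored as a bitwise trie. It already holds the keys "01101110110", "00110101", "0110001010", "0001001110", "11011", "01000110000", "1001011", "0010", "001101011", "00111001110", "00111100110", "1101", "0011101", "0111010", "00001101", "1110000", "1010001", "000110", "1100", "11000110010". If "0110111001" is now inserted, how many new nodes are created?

2

"01101110" is already a path in the trie; the remaining "01" must be added.
New nodes needed: |"0110111001"| − 8 = 10 − 8 = 2.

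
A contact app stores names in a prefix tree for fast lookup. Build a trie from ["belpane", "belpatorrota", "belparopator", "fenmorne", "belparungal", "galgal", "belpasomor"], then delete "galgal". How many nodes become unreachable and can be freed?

After clearing the end-marker at "galgal", prune upward until reaching a node still needed by another word.
No other word shares any prefix with "galgal", so all 6 of its nodes go.
Nodes removed: 6

6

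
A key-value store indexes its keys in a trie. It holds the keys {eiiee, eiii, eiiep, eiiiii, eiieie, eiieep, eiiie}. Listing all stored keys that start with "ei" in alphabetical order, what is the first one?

DFS of the "ei" subtree visits, in order: "eiiee", "eiieep", "eiieie", "eiiep", "eiii", "eiiie", "eiiiii"
The 1st is eiiee.

eiiee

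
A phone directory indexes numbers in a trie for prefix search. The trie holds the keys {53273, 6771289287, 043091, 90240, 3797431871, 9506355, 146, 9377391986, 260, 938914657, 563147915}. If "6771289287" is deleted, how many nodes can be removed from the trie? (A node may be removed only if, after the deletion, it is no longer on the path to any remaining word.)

10

Walk "6771289287" from the leaf back toward the root, removing each node that no remaining word uses.
No other word shares any prefix with "6771289287", so all 10 of its nodes go.
Nodes removed: 10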